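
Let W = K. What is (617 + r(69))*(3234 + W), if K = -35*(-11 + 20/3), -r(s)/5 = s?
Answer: 2762704/3 ≈ 9.2090e+5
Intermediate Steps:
r(s) = -5*s
K = 455/3 (K = -35*(-11 + 20*(1/3)) = -35*(-11 + 20/3) = -35*(-13/3) = 455/3 ≈ 151.67)
W = 455/3 ≈ 151.67
(617 + r(69))*(3234 + W) = (617 - 5*69)*(3234 + 455/3) = (617 - 345)*(10157/3) = 272*(10157/3) = 2762704/3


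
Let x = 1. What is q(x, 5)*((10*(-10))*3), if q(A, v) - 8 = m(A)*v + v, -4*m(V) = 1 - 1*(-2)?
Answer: -2775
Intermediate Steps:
m(V) = -¾ (m(V) = -(1 - 1*(-2))/4 = -(1 + 2)/4 = -¼*3 = -¾)
q(A, v) = 8 + v/4 (q(A, v) = 8 + (-3*v/4 + v) = 8 + v/4)
q(x, 5)*((10*(-10))*3) = (8 + (¼)*5)*((10*(-10))*3) = (8 + 5/4)*(-100*3) = (37/4)*(-300) = -2775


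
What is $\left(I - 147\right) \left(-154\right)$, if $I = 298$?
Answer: $-23254$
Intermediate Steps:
$\left(I - 147\right) \left(-154\right) = \left(298 - 147\right) \left(-154\right) = 151 \left(-154\right) = -23254$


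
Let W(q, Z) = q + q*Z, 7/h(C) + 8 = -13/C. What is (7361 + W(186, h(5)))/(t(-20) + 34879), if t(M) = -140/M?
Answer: 393481/1848958 ≈ 0.21281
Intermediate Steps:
h(C) = 7/(-8 - 13/C)
W(q, Z) = q + Z*q
(7361 + W(186, h(5)))/(t(-20) + 34879) = (7361 + 186*(1 - 7*5/(13 + 8*5)))/(-140/(-20) + 34879) = (7361 + 186*(1 - 7*5/(13 + 40)))/(-140*(-1/20) + 34879) = (7361 + 186*(1 - 7*5/53))/(7 + 34879) = (7361 + 186*(1 - 7*5*1/53))/34886 = (7361 + 186*(1 - 35/53))*(1/34886) = (7361 + 186*(18/53))*(1/34886) = (7361 + 3348/53)*(1/34886) = (393481/53)*(1/34886) = 393481/1848958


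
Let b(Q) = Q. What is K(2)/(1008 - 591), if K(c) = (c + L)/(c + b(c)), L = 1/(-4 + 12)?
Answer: 17/13344 ≈ 0.0012740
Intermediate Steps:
L = ⅛ (L = 1/8 = ⅛ ≈ 0.12500)
K(c) = (⅛ + c)/(2*c) (K(c) = (c + ⅛)/(c + c) = (⅛ + c)/((2*c)) = (⅛ + c)*(1/(2*c)) = (⅛ + c)/(2*c))
K(2)/(1008 - 591) = ((1/16)*(1 + 8*2)/2)/(1008 - 591) = ((1/16)*(½)*(1 + 16))/417 = ((1/16)*(½)*17)/417 = (1/417)*(17/32) = 17/13344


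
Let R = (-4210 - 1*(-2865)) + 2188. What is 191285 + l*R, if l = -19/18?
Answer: 1142371/6 ≈ 1.9040e+5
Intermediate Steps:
l = -19/18 (l = -19*1/18 = -19/18 ≈ -1.0556)
R = 843 (R = (-4210 + 2865) + 2188 = -1345 + 2188 = 843)
191285 + l*R = 191285 - 19/18*843 = 191285 - 5339/6 = 1142371/6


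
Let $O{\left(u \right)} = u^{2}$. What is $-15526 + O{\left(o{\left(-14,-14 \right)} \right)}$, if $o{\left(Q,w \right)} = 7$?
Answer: $-15477$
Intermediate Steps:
$-15526 + O{\left(o{\left(-14,-14 \right)} \right)} = -15526 + 7^{2} = -15526 + 49 = -15477$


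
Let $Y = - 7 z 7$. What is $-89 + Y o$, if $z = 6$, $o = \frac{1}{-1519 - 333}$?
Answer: $- \frac{82267}{926} \approx -88.841$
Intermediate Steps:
$o = - \frac{1}{1852}$ ($o = \frac{1}{-1852} = - \frac{1}{1852} \approx -0.00053996$)
$Y = -294$ ($Y = \left(-7\right) 6 \cdot 7 = \left(-42\right) 7 = -294$)
$-89 + Y o = -89 - - \frac{147}{926} = -89 + \frac{147}{926} = - \frac{82267}{926}$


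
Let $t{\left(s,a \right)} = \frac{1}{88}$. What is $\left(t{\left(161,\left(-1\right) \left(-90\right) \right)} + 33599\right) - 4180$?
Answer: $\frac{2588873}{88} \approx 29419.0$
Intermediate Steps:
$t{\left(s,a \right)} = \frac{1}{88}$
$\left(t{\left(161,\left(-1\right) \left(-90\right) \right)} + 33599\right) - 4180 = \left(\frac{1}{88} + 33599\right) - 4180 = \frac{2956713}{88} - 4180 = \frac{2588873}{88}$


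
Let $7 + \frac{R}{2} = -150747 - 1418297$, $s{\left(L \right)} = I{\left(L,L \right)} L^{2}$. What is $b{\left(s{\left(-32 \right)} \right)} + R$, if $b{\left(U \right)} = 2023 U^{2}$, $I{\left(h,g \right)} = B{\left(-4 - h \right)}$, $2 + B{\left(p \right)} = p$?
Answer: $1433974873546$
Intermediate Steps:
$B{\left(p \right)} = -2 + p$
$I{\left(h,g \right)} = -6 - h$ ($I{\left(h,g \right)} = -2 - \left(4 + h\right) = -6 - h$)
$s{\left(L \right)} = L^{2} \left(-6 - L\right)$ ($s{\left(L \right)} = \left(-6 - L\right) L^{2} = L^{2} \left(-6 - L\right)$)
$R = -3138102$ ($R = -14 + 2 \left(-150747 - 1418297\right) = -14 + 2 \left(-1569044\right) = -14 - 3138088 = -3138102$)
$b{\left(s{\left(-32 \right)} \right)} + R = 2023 \left(\left(-32\right)^{2} \left(-6 - -32\right)\right)^{2} - 3138102 = 2023 \left(1024 \left(-6 + 32\right)\right)^{2} - 3138102 = 2023 \left(1024 \cdot 26\right)^{2} - 3138102 = 2023 \cdot 26624^{2} - 3138102 = 2023 \cdot 708837376 - 3138102 = 1433978011648 - 3138102 = 1433974873546$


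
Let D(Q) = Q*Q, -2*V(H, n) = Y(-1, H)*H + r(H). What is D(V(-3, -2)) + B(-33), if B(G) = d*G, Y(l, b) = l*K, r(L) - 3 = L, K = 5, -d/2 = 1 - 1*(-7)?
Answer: 2337/4 ≈ 584.25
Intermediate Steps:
d = -16 (d = -2*(1 - 1*(-7)) = -2*(1 + 7) = -2*8 = -16)
r(L) = 3 + L
Y(l, b) = 5*l (Y(l, b) = l*5 = 5*l)
B(G) = -16*G
V(H, n) = -3/2 + 2*H (V(H, n) = -((5*(-1))*H + (3 + H))/2 = -(-5*H + (3 + H))/2 = -(3 - 4*H)/2 = -3/2 + 2*H)
D(Q) = Q²
D(V(-3, -2)) + B(-33) = (-3/2 + 2*(-3))² - 16*(-33) = (-3/2 - 6)² + 528 = (-15/2)² + 528 = 225/4 + 528 = 2337/4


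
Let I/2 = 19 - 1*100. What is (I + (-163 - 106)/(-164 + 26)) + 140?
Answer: -2767/138 ≈ -20.051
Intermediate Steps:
I = -162 (I = 2*(19 - 1*100) = 2*(19 - 100) = 2*(-81) = -162)
(I + (-163 - 106)/(-164 + 26)) + 140 = (-162 + (-163 - 106)/(-164 + 26)) + 140 = (-162 - 269/(-138)) + 140 = (-162 - 269*(-1/138)) + 140 = (-162 + 269/138) + 140 = -22087/138 + 140 = -2767/138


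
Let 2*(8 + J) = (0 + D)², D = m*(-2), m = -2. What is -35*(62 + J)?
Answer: -2170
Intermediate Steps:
D = 4 (D = -2*(-2) = 4)
J = 0 (J = -8 + (0 + 4)²/2 = -8 + (½)*4² = -8 + (½)*16 = -8 + 8 = 0)
-35*(62 + J) = -35*(62 + 0) = -35*62 = -2170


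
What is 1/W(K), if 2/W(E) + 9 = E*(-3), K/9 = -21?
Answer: 279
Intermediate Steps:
K = -189 (K = 9*(-21) = -189)
W(E) = 2/(-9 - 3*E) (W(E) = 2/(-9 + E*(-3)) = 2/(-9 - 3*E))
1/W(K) = 1/(-2/(9 + 3*(-189))) = 1/(-2/(9 - 567)) = 1/(-2/(-558)) = 1/(-2*(-1/558)) = 1/(1/279) = 279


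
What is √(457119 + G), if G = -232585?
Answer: √224534 ≈ 473.85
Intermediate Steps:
√(457119 + G) = √(457119 - 232585) = √224534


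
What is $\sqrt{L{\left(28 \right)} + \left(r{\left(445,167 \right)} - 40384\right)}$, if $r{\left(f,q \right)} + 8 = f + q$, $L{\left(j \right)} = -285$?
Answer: $i \sqrt{40065} \approx 200.16 i$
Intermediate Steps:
$r{\left(f,q \right)} = -8 + f + q$ ($r{\left(f,q \right)} = -8 + \left(f + q\right) = -8 + f + q$)
$\sqrt{L{\left(28 \right)} + \left(r{\left(445,167 \right)} - 40384\right)} = \sqrt{-285 + \left(\left(-8 + 445 + 167\right) - 40384\right)} = \sqrt{-285 + \left(604 - 40384\right)} = \sqrt{-285 - 39780} = \sqrt{-40065} = i \sqrt{40065}$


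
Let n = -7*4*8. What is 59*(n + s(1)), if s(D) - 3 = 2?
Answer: -12921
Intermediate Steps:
s(D) = 5 (s(D) = 3 + 2 = 5)
n = -224 (n = -28*8 = -224)
59*(n + s(1)) = 59*(-224 + 5) = 59*(-219) = -12921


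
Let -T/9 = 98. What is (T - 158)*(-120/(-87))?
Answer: -41600/29 ≈ -1434.5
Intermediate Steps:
T = -882 (T = -9*98 = -882)
(T - 158)*(-120/(-87)) = (-882 - 158)*(-120/(-87)) = -(-124800)*(-1)/87 = -1040*40/29 = -41600/29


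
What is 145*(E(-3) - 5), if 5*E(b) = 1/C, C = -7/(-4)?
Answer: -4959/7 ≈ -708.43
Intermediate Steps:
C = 7/4 (C = -7*(-¼) = 7/4 ≈ 1.7500)
E(b) = 4/35 (E(b) = 1/(5*(7/4)) = (⅕)*(4/7) = 4/35)
145*(E(-3) - 5) = 145*(4/35 - 5) = 145*(-171/35) = -4959/7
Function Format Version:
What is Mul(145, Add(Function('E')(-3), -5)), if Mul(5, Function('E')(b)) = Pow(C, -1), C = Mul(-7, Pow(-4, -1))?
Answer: Rational(-4959, 7) ≈ -708.43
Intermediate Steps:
C = Rational(7, 4) (C = Mul(-7, Rational(-1, 4)) = Rational(7, 4) ≈ 1.7500)
Function('E')(b) = Rational(4, 35) (Function('E')(b) = Mul(Rational(1, 5), Pow(Rational(7, 4), -1)) = Mul(Rational(1, 5), Rational(4, 7)) = Rational(4, 35))
Mul(145, Add(Function('E')(-3), -5)) = Mul(145, Add(Rational(4, 35), -5)) = Mul(145, Rational(-171, 35)) = Rational(-4959, 7)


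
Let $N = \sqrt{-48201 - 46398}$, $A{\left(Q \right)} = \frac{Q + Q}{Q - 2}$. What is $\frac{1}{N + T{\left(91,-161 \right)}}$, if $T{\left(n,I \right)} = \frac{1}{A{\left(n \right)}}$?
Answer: $\frac{16198}{3133505197} - \frac{99372 i \sqrt{10511}}{3133505197} \approx 5.1693 \cdot 10^{-6} - 0.0032513 i$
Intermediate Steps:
$A{\left(Q \right)} = \frac{2 Q}{-2 + Q}$
$T{\left(n,I \right)} = \frac{-2 + n}{2 n}$ ($T{\left(n,I \right)} = \frac{1}{2 n \frac{1}{-2 + n}} = \frac{-2 + n}{2 n}$)
$N = 3 i \sqrt{10511}$ ($N = \sqrt{-94599} = 3 i \sqrt{10511} \approx 307.57 i$)
$\frac{1}{N + T{\left(91,-161 \right)}} = \frac{1}{3 i \sqrt{10511} + \frac{-2 + 91}{2 \cdot 91}} = \frac{1}{3 i \sqrt{10511} + \frac{1}{2} \cdot \frac{1}{91} \cdot 89} = \frac{1}{3 i \sqrt{10511} + \frac{89}{182}} = \frac{1}{\frac{89}{182} + 3 i \sqrt{10511}}$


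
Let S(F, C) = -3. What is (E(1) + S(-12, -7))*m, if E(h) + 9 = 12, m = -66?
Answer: 0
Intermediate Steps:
E(h) = 3 (E(h) = -9 + 12 = 3)
(E(1) + S(-12, -7))*m = (3 - 3)*(-66) = 0*(-66) = 0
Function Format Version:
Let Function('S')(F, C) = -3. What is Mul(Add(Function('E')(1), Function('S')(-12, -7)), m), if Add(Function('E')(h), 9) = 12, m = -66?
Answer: 0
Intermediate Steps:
Function('E')(h) = 3 (Function('E')(h) = Add(-9, 12) = 3)
Mul(Add(Function('E')(1), Function('S')(-12, -7)), m) = Mul(Add(3, -3), -66) = Mul(0, -66) = 0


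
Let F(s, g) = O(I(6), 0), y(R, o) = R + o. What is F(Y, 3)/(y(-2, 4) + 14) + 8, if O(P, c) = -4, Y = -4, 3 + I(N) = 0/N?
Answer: 31/4 ≈ 7.7500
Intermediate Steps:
I(N) = -3 (I(N) = -3 + 0/N = -3 + 0 = -3)
F(s, g) = -4
F(Y, 3)/(y(-2, 4) + 14) + 8 = -4/((-2 + 4) + 14) + 8 = -4/(2 + 14) + 8 = -4/16 + 8 = -4*1/16 + 8 = -1/4 + 8 = 31/4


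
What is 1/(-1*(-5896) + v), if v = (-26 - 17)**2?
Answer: 1/7745 ≈ 0.00012912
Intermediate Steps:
v = 1849 (v = (-43)**2 = 1849)
1/(-1*(-5896) + v) = 1/(-1*(-5896) + 1849) = 1/(5896 + 1849) = 1/7745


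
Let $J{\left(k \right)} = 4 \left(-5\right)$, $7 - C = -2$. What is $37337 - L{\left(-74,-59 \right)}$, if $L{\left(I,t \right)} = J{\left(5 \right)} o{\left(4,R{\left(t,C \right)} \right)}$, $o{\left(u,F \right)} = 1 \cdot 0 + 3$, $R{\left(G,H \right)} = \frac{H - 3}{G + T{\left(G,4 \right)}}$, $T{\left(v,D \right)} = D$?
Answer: $37397$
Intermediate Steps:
$C = 9$ ($C = 7 - -2 = 7 + 2 = 9$)
$R{\left(G,H \right)} = \frac{-3 + H}{4 + G}$ ($R{\left(G,H \right)} = \frac{H - 3}{G + 4} = \frac{-3 + H}{4 + G}$)
$J{\left(k \right)} = -20$
$o{\left(u,F \right)} = 3$ ($o{\left(u,F \right)} = 0 + 3 = 3$)
$L{\left(I,t \right)} = -60$ ($L{\left(I,t \right)} = \left(-20\right) 3 = -60$)
$37337 - L{\left(-74,-59 \right)} = 37337 - -60 = 37337 + 60 = 37397$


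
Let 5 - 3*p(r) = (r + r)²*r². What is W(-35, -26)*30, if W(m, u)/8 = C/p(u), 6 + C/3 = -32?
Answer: 82080/1827899 ≈ 0.044904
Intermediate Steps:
C = -114 (C = -18 + 3*(-32) = -18 - 96 = -114)
p(r) = 5/3 - 4*r⁴/3 (p(r) = 5/3 - (r + r)²*r²/3 = 5/3 - (2*r)²*r²/3 = 5/3 - 4*r²*r²/3 = 5/3 - 4*r⁴/3)
W(m, u) = -912/(5/3 - 4*u⁴/3) (W(m, u) = 8*(-114/(5/3 - 4*u⁴/3)) = -912/(5/3 - 4*u⁴/3))
W(-35, -26)*30 = (2736/(-5 + 4*(-26)⁴))*30 = (2736/(-5 + 4*456976))*30 = (2736/(-5 + 1827904))*30 = (2736/1827899)*30 = 82080/1827899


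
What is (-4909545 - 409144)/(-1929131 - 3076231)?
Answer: 5318689/5005362 ≈ 1.0626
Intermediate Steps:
(-4909545 - 409144)/(-1929131 - 3076231) = -5318689/(-5005362) = -5318689*(-1/5005362) = 5318689/5005362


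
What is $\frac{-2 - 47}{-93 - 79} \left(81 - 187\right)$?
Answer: $- \frac{2597}{86} \approx -30.198$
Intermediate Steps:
$\frac{-2 - 47}{-93 - 79} \left(81 - 187\right) = - \frac{49}{-172} \left(81 - 187\right) = \left(-49\right) \left(- \frac{1}{172}\right) \left(-106\right) = \frac{49}{172} \left(-106\right) = - \frac{2597}{86}$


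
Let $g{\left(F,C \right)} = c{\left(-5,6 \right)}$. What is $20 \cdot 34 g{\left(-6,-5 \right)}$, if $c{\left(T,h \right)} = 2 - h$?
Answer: $-2720$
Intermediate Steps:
$g{\left(F,C \right)} = -4$ ($g{\left(F,C \right)} = 2 - 6 = -4$)
$20 \cdot 34 g{\left(-6,-5 \right)} = 20 \cdot 34 \left(-4\right) = 680 \left(-4\right) = -2720$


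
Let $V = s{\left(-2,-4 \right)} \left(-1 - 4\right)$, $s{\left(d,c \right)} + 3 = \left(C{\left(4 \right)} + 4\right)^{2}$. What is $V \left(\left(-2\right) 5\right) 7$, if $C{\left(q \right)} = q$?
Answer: $21350$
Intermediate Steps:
$s{\left(d,c \right)} = 61$ ($s{\left(d,c \right)} = -3 + \left(4 + 4\right)^{2} = -3 + 8^{2} = -3 + 64 = 61$)
$V = -305$ ($V = 61 \left(-1 - 4\right) = 61 \left(-5\right) = -305$)
$V \left(\left(-2\right) 5\right) 7 = - 305 \left(\left(-2\right) 5\right) 7 = \left(-305\right) \left(-10\right) 7 = 3050 \cdot 7 = 21350$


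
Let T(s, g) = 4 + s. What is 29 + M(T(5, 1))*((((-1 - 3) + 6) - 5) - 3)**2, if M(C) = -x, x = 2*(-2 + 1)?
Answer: 101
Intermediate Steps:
x = -2 (x = 2*(-1) = -2)
M(C) = 2 (M(C) = -1*(-2) = 2)
29 + M(T(5, 1))*((((-1 - 3) + 6) - 5) - 3)**2 = 29 + 2*((((-1 - 3) + 6) - 5) - 3)**2 = 29 + 2*(((-4 + 6) - 5) - 3)**2 = 29 + 2*((2 - 5) - 3)**2 = 29 + 2*(-3 - 3)**2 = 29 + 2*(-6)**2 = 29 + 2*36 = 29 + 72 = 101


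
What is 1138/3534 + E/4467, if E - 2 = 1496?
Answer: 576521/877021 ≈ 0.65736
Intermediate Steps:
E = 1498 (E = 2 + 1496 = 1498)
1138/3534 + E/4467 = 1138/3534 + 1498/4467 = 1138*(1/3534) + 1498*(1/4467) = 569/1767 + 1498/4467 = 576521/877021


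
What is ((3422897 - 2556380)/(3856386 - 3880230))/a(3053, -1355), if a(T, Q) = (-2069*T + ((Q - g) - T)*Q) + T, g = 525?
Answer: -288839/2945616228 ≈ -9.8057e-5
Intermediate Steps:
a(T, Q) = -2068*T + Q*(-525 + Q - T) (a(T, Q) = (-2069*T + ((Q - 1*525) - T)*Q) + T = (-2069*T + ((Q - 525) - T)*Q) + T = (-2069*T + ((-525 + Q) - T)*Q) + T = (-2069*T + (-525 + Q - T)*Q) + T = (-2069*T + Q*(-525 + Q - T)) + T = -2068*T + Q*(-525 + Q - T))
((3422897 - 2556380)/(3856386 - 3880230))/a(3053, -1355) = ((3422897 - 2556380)/(3856386 - 3880230))/((-1355)² - 2068*3053 - 525*(-1355) - 1*(-1355)*3053) = (866517/(-23844))/(1836025 - 6313604 + 711375 + 4136815) = (866517*(-1/23844))/370611 = -288839/7948*1/370611 = -288839/2945616228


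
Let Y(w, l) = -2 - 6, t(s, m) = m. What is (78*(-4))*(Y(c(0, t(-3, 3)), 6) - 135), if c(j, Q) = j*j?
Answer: 44616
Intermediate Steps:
c(j, Q) = j**2
Y(w, l) = -8
(78*(-4))*(Y(c(0, t(-3, 3)), 6) - 135) = (78*(-4))*(-8 - 135) = -312*(-143) = 44616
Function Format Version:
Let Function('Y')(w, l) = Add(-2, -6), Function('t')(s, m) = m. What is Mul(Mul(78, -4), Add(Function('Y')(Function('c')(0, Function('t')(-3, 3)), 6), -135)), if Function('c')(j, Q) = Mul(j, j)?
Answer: 44616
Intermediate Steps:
Function('c')(j, Q) = Pow(j, 2)
Function('Y')(w, l) = -8
Mul(Mul(78, -4), Add(Function('Y')(Function('c')(0, Function('t')(-3, 3)), 6), -135)) = Mul(Mul(78, -4), Add(-8, -135)) = Mul(-312, -143) = 44616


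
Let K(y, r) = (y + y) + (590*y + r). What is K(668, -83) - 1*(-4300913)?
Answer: 4696286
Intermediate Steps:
K(y, r) = r + 592*y (K(y, r) = 2*y + (r + 590*y) = r + 592*y)
K(668, -83) - 1*(-4300913) = (-83 + 592*668) - 1*(-4300913) = (-83 + 395456) + 4300913 = 395373 + 4300913 = 4696286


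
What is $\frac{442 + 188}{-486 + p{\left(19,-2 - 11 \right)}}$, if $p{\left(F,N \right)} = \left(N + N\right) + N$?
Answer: $- \frac{6}{5} \approx -1.2$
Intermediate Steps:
$p{\left(F,N \right)} = 3 N$ ($p{\left(F,N \right)} = 2 N + N = 3 N$)
$\frac{442 + 188}{-486 + p{\left(19,-2 - 11 \right)}} = \frac{442 + 188}{-486 + 3 \left(-2 - 11\right)} = \frac{630}{-486 + 3 \left(-13\right)} = \frac{630}{-486 - 39} = \frac{630}{-525} = 630 \left(- \frac{1}{525}\right) = - \frac{6}{5}$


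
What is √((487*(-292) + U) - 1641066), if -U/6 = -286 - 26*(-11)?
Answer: I*√1783270 ≈ 1335.4*I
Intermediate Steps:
U = 0 (U = -6*(-286 - 26*(-11)) = -6*(-286 + 286) = -6*0 = 0)
√((487*(-292) + U) - 1641066) = √((487*(-292) + 0) - 1641066) = √((-142204 + 0) - 1641066) = √(-142204 - 1641066) = √(-1783270) = I*√1783270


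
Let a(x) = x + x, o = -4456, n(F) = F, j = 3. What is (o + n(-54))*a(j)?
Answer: -27060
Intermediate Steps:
a(x) = 2*x
(o + n(-54))*a(j) = (-4456 - 54)*(2*3) = -4510*6 = -27060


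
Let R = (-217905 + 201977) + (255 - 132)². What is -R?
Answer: 799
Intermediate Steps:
R = -799 (R = -15928 + 123² = -15928 + 15129 = -799)
-R = -1*(-799) = 799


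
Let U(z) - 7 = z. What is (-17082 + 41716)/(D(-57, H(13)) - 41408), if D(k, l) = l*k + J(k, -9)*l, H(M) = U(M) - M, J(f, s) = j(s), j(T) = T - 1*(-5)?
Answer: -24634/41835 ≈ -0.58884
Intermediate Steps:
j(T) = 5 + T (j(T) = T + 5 = 5 + T)
J(f, s) = 5 + s
U(z) = 7 + z
H(M) = 7 (H(M) = (7 + M) - M = 7)
D(k, l) = -4*l + k*l (D(k, l) = l*k + (5 - 9)*l = k*l - 4*l = -4*l + k*l)
(-17082 + 41716)/(D(-57, H(13)) - 41408) = (-17082 + 41716)/(7*(-4 - 57) - 41408) = 24634/(7*(-61) - 41408) = 24634/(-427 - 41408) = 24634/(-41835) = 24634*(-1/41835) = -24634/41835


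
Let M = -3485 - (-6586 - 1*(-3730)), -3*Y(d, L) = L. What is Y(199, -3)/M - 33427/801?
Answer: -21026384/503829 ≈ -41.733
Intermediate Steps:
Y(d, L) = -L/3
M = -629 (M = -3485 - (-6586 + 3730) = -3485 - 1*(-2856) = -3485 + 2856 = -629)
Y(199, -3)/M - 33427/801 = -⅓*(-3)/(-629) - 33427/801 = 1*(-1/629) - 33427*1/801 = -1/629 - 33427/801 = -21026384/503829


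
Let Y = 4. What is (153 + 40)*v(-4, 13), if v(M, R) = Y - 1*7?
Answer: -579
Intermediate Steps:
v(M, R) = -3 (v(M, R) = 4 - 1*7 = 4 - 7 = -3)
(153 + 40)*v(-4, 13) = (153 + 40)*(-3) = 193*(-3) = -579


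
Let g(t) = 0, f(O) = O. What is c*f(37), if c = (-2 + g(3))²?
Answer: 148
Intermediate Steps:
c = 4 (c = (-2 + 0)² = (-2)² = 4)
c*f(37) = 4*37 = 148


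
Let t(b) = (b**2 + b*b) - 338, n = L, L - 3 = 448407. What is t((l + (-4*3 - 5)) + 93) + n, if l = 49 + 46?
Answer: 506554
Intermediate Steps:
l = 95
L = 448410 (L = 3 + 448407 = 448410)
n = 448410
t(b) = -338 + 2*b**2 (t(b) = (b**2 + b**2) - 338 = 2*b**2 - 338 = -338 + 2*b**2)
t((l + (-4*3 - 5)) + 93) + n = (-338 + 2*((95 + (-4*3 - 5)) + 93)**2) + 448410 = (-338 + 2*((95 + (-12 - 5)) + 93)**2) + 448410 = (-338 + 2*((95 - 17) + 93)**2) + 448410 = (-338 + 2*(78 + 93)**2) + 448410 = (-338 + 2*171**2) + 448410 = (-338 + 2*29241) + 448410 = (-338 + 58482) + 448410 = 58144 + 448410 = 506554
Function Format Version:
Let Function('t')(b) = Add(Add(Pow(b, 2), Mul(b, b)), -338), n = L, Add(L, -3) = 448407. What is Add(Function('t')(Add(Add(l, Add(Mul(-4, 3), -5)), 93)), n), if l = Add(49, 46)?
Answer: 506554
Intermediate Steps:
l = 95
L = 448410 (L = Add(3, 448407) = 448410)
n = 448410
Function('t')(b) = Add(-338, Mul(2, Pow(b, 2))) (Function('t')(b) = Add(Add(Pow(b, 2), Pow(b, 2)), -338) = Add(Mul(2, Pow(b, 2)), -338) = Add(-338, Mul(2, Pow(b, 2))))
Add(Function('t')(Add(Add(l, Add(Mul(-4, 3), -5)), 93)), n) = Add(Add(-338, Mul(2, Pow(Add(Add(95, Add(Mul(-4, 3), -5)), 93), 2))), 448410) = Add(Add(-338, Mul(2, Pow(Add(Add(95, Add(-12, -5)), 93), 2))), 448410) = Add(Add(-338, Mul(2, Pow(Add(Add(95, -17), 93), 2))), 448410) = Add(Add(-338, Mul(2, Pow(Add(78, 93), 2))), 448410) = Add(Add(-338, Mul(2, Pow(171, 2))), 448410) = Add(Add(-338, Mul(2, 29241)), 448410) = Add(Add(-338, 58482), 448410) = Add(58144, 448410) = 506554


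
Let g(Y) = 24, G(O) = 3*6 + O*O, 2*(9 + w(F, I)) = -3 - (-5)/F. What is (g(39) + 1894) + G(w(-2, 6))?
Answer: 33185/16 ≈ 2074.1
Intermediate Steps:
w(F, I) = -21/2 + 5/(2*F) (w(F, I) = -9 + (-3 - (-5)/F)/2 = -9 + (-3 + 5/F)/2 = -9 + (-3/2 + 5/(2*F)) = -21/2 + 5/(2*F))
G(O) = 18 + O²
(g(39) + 1894) + G(w(-2, 6)) = (24 + 1894) + (18 + ((½)*(5 - 21*(-2))/(-2))²) = 1918 + (18 + ((½)*(-½)*(5 + 42))²) = 1918 + (18 + ((½)*(-½)*47)²) = 1918 + (18 + (-47/4)²) = 1918 + (18 + 2209/16) = 1918 + 2497/16 = 33185/16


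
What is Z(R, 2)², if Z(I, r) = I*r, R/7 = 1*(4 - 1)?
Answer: 1764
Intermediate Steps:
R = 21 (R = 7*(1*(4 - 1)) = 7*(1*3) = 7*3 = 21)
Z(R, 2)² = (21*2)² = 42² = 1764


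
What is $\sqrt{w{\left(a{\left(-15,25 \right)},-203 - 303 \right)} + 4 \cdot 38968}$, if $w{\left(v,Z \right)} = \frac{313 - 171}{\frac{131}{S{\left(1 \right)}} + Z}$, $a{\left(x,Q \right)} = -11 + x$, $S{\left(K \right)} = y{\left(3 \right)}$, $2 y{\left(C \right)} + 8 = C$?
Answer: $\frac{\sqrt{75941337993}}{698} \approx 394.81$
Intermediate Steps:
$y{\left(C \right)} = -4 + \frac{C}{2}$
$S{\left(K \right)} = - \frac{5}{2}$ ($S{\left(K \right)} = -4 + \frac{1}{2} \cdot 3 = -4 + \frac{3}{2} = - \frac{5}{2}$)
$w{\left(v,Z \right)} = \frac{142}{- \frac{262}{5} + Z}$ ($w{\left(v,Z \right)} = \frac{313 - 171}{\frac{131}{- \frac{5}{2}} + Z} = \frac{142}{131 \left(- \frac{2}{5}\right) + Z} = \frac{142}{- \frac{262}{5} + Z}$)
$\sqrt{w{\left(a{\left(-15,25 \right)},-203 - 303 \right)} + 4 \cdot 38968} = \sqrt{\frac{710}{-262 + 5 \left(-203 - 303\right)} + 4 \cdot 38968} = \sqrt{\frac{710}{-262 + 5 \left(-506\right)} + 155872} = \sqrt{\frac{710}{-262 - 2530} + 155872} = \sqrt{\frac{710}{-2792} + 155872} = \sqrt{710 \left(- \frac{1}{2792}\right) + 155872} = \sqrt{- \frac{355}{1396} + 155872} = \sqrt{\frac{217596957}{1396}} = \frac{\sqrt{75941337993}}{698}$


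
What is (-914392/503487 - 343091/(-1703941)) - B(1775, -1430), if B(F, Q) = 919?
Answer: -789806586903928/857912142267 ≈ -920.62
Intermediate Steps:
(-914392/503487 - 343091/(-1703941)) - B(1775, -1430) = (-914392/503487 - 343091/(-1703941)) - 1*919 = (-914392*1/503487 - 343091*(-1/1703941)) - 919 = (-914392/503487 + 343091/1703941) - 919 = -1385328160555/857912142267 - 919 = -789806586903928/857912142267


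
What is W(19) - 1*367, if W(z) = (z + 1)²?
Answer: 33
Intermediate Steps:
W(z) = (1 + z)²
W(19) - 1*367 = (1 + 19)² - 1*367 = 20² - 367 = 400 - 367 = 33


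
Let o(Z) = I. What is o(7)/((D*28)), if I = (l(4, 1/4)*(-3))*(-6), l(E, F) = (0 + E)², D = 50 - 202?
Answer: -9/133 ≈ -0.067669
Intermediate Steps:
D = -152
l(E, F) = E²
I = 288 (I = (4²*(-3))*(-6) = (16*(-3))*(-6) = -48*(-6) = 288)
o(Z) = 288
o(7)/((D*28)) = 288/((-152*28)) = 288/(-4256) = 288*(-1/4256) = -9/133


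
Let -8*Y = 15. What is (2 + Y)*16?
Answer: 2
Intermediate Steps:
Y = -15/8 (Y = -1/8*15 = -15/8 ≈ -1.8750)
(2 + Y)*16 = (2 - 15/8)*16 = (1/8)*16 = 2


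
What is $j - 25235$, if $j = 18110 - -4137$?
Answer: $-2988$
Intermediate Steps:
$j = 22247$ ($j = 18110 + 4137 = 22247$)
$j - 25235 = 22247 - 25235 = -2988$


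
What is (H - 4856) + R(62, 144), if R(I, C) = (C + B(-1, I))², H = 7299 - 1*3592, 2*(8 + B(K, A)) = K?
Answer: 68845/4 ≈ 17211.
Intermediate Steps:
B(K, A) = -8 + K/2
H = 3707 (H = 7299 - 3592 = 3707)
R(I, C) = (-17/2 + C)² (R(I, C) = (C + (-8 + (½)*(-1)))² = (C + (-8 - ½))² = (C - 17/2)² = (-17/2 + C)²)
(H - 4856) + R(62, 144) = (3707 - 4856) + (-17 + 2*144)²/4 = -1149 + (-17 + 288)²/4 = -1149 + (¼)*271² = -1149 + (¼)*73441 = -1149 + 73441/4 = 68845/4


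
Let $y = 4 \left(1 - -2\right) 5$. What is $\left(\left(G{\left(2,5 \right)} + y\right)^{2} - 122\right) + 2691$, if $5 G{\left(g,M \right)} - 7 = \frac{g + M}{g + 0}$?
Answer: $\frac{642541}{100} \approx 6425.4$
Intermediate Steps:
$G{\left(g,M \right)} = \frac{7}{5} + \frac{M + g}{5 g}$ ($G{\left(g,M \right)} = \frac{7}{5} + \frac{\left(g + M\right) \frac{1}{g + 0}}{5} = \frac{7}{5} + \frac{\left(M + g\right) \frac{1}{g}}{5} = \frac{7}{5} + \frac{\frac{1}{g} \left(M + g\right)}{5} = \frac{7}{5} + \frac{M + g}{5 g}$)
$y = 60$ ($y = 4 \left(1 + 2\right) 5 = 4 \cdot 3 \cdot 5 = 12 \cdot 5 = 60$)
$\left(\left(G{\left(2,5 \right)} + y\right)^{2} - 122\right) + 2691 = \left(\left(\frac{5 + 8 \cdot 2}{5 \cdot 2} + 60\right)^{2} - 122\right) + 2691 = \left(\left(\frac{1}{5} \cdot \frac{1}{2} \left(5 + 16\right) + 60\right)^{2} - 122\right) + 2691 = \left(\left(\frac{1}{5} \cdot \frac{1}{2} \cdot 21 + 60\right)^{2} - 122\right) + 2691 = \left(\left(\frac{21}{10} + 60\right)^{2} - 122\right) + 2691 = \left(\left(\frac{621}{10}\right)^{2} - 122\right) + 2691 = \left(\frac{385641}{100} - 122\right) + 2691 = \frac{373441}{100} + 2691 = \frac{642541}{100}$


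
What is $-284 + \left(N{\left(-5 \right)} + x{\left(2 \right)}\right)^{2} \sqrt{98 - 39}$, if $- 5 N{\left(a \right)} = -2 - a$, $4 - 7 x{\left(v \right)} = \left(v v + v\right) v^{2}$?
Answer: $-284 + \frac{14641 \sqrt{59}}{1225} \approx -192.2$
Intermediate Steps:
$x{\left(v \right)} = \frac{4}{7} - \frac{v^{2} \left(v + v^{2}\right)}{7}$ ($x{\left(v \right)} = \frac{4}{7} - \frac{\left(v v + v\right) v^{2}}{7} = \frac{4}{7} - \frac{\left(v^{2} + v\right) v^{2}}{7} = \frac{4}{7} - \frac{\left(v + v^{2}\right) v^{2}}{7} = \frac{4}{7} - \frac{v^{2} \left(v + v^{2}\right)}{7}$)
$N{\left(a \right)} = \frac{2}{5} + \frac{a}{5}$ ($N{\left(a \right)} = - \frac{-2 - a}{5} = \frac{2}{5} + \frac{a}{5}$)
$-284 + \left(N{\left(-5 \right)} + x{\left(2 \right)}\right)^{2} \sqrt{98 - 39} = -284 + \left(\left(\frac{2}{5} + \frac{1}{5} \left(-5\right)\right) - \left(- \frac{4}{7} + \frac{8}{7} + \frac{16}{7}\right)\right)^{2} \sqrt{98 - 39} = -284 + \left(\left(\frac{2}{5} - 1\right) - \frac{20}{7}\right)^{2} \sqrt{59} = -284 + \left(- \frac{3}{5} - \frac{20}{7}\right)^{2} \sqrt{59} = -284 + \left(- \frac{121}{35}\right)^{2} \sqrt{59} = -284 + \frac{14641 \sqrt{59}}{1225}$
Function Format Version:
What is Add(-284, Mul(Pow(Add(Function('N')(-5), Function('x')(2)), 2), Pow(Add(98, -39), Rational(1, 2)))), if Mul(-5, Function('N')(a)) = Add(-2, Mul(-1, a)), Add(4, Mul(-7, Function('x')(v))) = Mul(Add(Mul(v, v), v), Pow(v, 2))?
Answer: Add(-284, Mul(Rational(14641, 1225), Pow(59, Rational(1, 2)))) ≈ -192.20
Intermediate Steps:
Function('x')(v) = Add(Rational(4, 7), Mul(Rational(-1, 7), Pow(v, 2), Add(v, Pow(v, 2)))) (Function('x')(v) = Add(Rational(4, 7), Mul(Rational(-1, 7), Mul(Add(Mul(v, v), v), Pow(v, 2)))) = Add(Rational(4, 7), Mul(Rational(-1, 7), Mul(Add(Pow(v, 2), v), Pow(v, 2)))) = Add(Rational(4, 7), Mul(Rational(-1, 7), Mul(Add(v, Pow(v, 2)), Pow(v, 2)))) = Add(Rational(4, 7), Mul(Rational(-1, 7), Mul(Pow(v, 2), Add(v, Pow(v, 2))))) = Add(Rational(4, 7), Mul(Rational(-1, 7), Pow(v, 2), Add(v, Pow(v, 2)))))
Function('N')(a) = Add(Rational(2, 5), Mul(Rational(1, 5), a)) (Function('N')(a) = Mul(Rational(-1, 5), Add(-2, Mul(-1, a))) = Add(Rational(2, 5), Mul(Rational(1, 5), a)))
Add(-284, Mul(Pow(Add(Function('N')(-5), Function('x')(2)), 2), Pow(Add(98, -39), Rational(1, 2)))) = Add(-284, Mul(Pow(Add(Add(Rational(2, 5), Mul(Rational(1, 5), -5)), Add(Rational(4, 7), Mul(Rational(-1, 7), Pow(2, 3)), Mul(Rational(-1, 7), Pow(2, 4)))), 2), Pow(Add(98, -39), Rational(1, 2)))) = Add(-284, Mul(Pow(Add(Add(Rational(2, 5), -1), Add(Rational(4, 7), Mul(Rational(-1, 7), 8), Mul(Rational(-1, 7), 16))), 2), Pow(59, Rational(1, 2)))) = Add(-284, Mul(Pow(Add(Rational(-3, 5), Add(Rational(4, 7), Rational(-8, 7), Rational(-16, 7))), 2), Pow(59, Rational(1, 2)))) = Add(-284, Mul(Pow(Add(Rational(-3, 5), Rational(-20, 7)), 2), Pow(59, Rational(1, 2)))) = Add(-284, Mul(Pow(Rational(-121, 35), 2), Pow(59, Rational(1, 2)))) = Add(-284, Mul(Rational(14641, 1225), Pow(59, Rational(1, 2))))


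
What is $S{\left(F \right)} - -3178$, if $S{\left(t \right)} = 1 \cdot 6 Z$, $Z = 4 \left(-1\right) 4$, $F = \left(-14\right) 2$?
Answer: $3082$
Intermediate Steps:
$F = -28$
$Z = -16$ ($Z = \left(-4\right) 4 = -16$)
$S{\left(t \right)} = -96$ ($S{\left(t \right)} = 1 \cdot 6 \left(-16\right) = 6 \left(-16\right) = -96$)
$S{\left(F \right)} - -3178 = -96 - -3178 = -96 + 3178 = 3082$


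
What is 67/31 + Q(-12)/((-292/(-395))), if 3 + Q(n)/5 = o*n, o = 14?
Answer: -10449911/9052 ≈ -1154.4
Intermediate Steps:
Q(n) = -15 + 70*n (Q(n) = -15 + 5*(14*n) = -15 + 70*n)
67/31 + Q(-12)/((-292/(-395))) = 67/31 + (-15 + 70*(-12))/((-292/(-395))) = 67*(1/31) + (-15 - 840)/((-292*(-1/395))) = 67/31 - 855/292/395 = 67/31 - 855*395/292 = 67/31 - 337725/292 = -10449911/9052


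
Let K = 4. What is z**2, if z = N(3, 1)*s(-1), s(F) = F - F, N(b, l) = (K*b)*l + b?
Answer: 0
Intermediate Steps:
N(b, l) = b + 4*b*l (N(b, l) = (4*b)*l + b = 4*b*l + b = b + 4*b*l)
s(F) = 0
z = 0 (z = (3*(1 + 4*1))*0 = (3*(1 + 4))*0 = (3*5)*0 = 15*0 = 0)
z**2 = 0**2 = 0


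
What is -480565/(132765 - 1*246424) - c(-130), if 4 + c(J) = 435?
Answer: -48506464/113659 ≈ -426.77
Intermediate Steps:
c(J) = 431 (c(J) = -4 + 435 = 431)
-480565/(132765 - 1*246424) - c(-130) = -480565/(132765 - 1*246424) - 1*431 = -480565/(132765 - 246424) - 431 = -480565/(-113659) - 431 = -480565*(-1/113659) - 431 = 480565/113659 - 431 = -48506464/113659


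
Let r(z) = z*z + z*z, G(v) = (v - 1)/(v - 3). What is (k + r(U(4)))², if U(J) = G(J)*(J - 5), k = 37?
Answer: 3025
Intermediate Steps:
G(v) = (-1 + v)/(-3 + v)
U(J) = (-1 + J)*(-5 + J)/(-3 + J) (U(J) = ((-1 + J)/(-3 + J))*(J - 5) = ((-1 + J)/(-3 + J))*(-5 + J) = (-1 + J)*(-5 + J)/(-3 + J))
r(z) = 2*z² (r(z) = z² + z² = 2*z²)
(k + r(U(4)))² = (37 + 2*((-1 + 4)*(-5 + 4)/(-3 + 4))²)² = (37 + 2*(3*(-1)/1)²)² = (37 + 2*(1*3*(-1))²)² = (37 + 2*(-3)²)² = (37 + 2*9)² = (37 + 18)² = 55² = 3025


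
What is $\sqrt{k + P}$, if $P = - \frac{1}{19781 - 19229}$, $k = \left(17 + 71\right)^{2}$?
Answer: $\frac{\sqrt{589906806}}{276} \approx 88.0$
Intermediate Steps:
$k = 7744$ ($k = 88^{2} = 7744$)
$P = - \frac{1}{552} \approx -0.0018116$
$\sqrt{k + P} = \sqrt{7744 - \frac{1}{552}} = \sqrt{\frac{4274687}{552}} = \frac{\sqrt{589906806}}{276}$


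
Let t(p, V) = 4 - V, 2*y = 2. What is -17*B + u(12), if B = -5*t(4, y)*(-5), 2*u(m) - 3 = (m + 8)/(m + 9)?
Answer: -53467/42 ≈ -1273.0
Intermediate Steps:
y = 1 (y = (½)*2 = 1)
u(m) = 3/2 + (8 + m)/(2*(9 + m)) (u(m) = 3/2 + ((m + 8)/(m + 9))/2 = 3/2 + ((8 + m)/(9 + m))/2 = 3/2 + (8 + m)/(2*(9 + m)))
B = 75 (B = -5*(4 - 1*1)*(-5) = -5*(4 - 1)*(-5) = -5*3*(-5) = -15*(-5) = 75)
-17*B + u(12) = -17*75 + (35 + 4*12)/(2*(9 + 12)) = -1275 + (½)*(35 + 48)/21 = -1275 + (½)*(1/21)*83 = -1275 + 83/42 = -53467/42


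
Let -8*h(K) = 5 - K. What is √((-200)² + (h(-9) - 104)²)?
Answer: √818929/4 ≈ 226.24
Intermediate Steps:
h(K) = -5/8 + K/8 (h(K) = -(5 - K)/8 = -5/8 + K/8)
√((-200)² + (h(-9) - 104)²) = √((-200)² + ((-5/8 + (⅛)*(-9)) - 104)²) = √(40000 + ((-5/8 - 9/8) - 104)²) = √(40000 + (-7/4 - 104)²) = √(40000 + (-423/4)²) = √(40000 + 178929/16) = √(818929/16) = √818929/4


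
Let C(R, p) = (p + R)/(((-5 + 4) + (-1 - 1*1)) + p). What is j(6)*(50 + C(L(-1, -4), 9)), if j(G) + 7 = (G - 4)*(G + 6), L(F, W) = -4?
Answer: 5185/6 ≈ 864.17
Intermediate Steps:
C(R, p) = (R + p)/(-3 + p) (C(R, p) = (R + p)/((-1 + (-1 - 1)) + p) = (R + p)/((-1 - 2) + p) = (R + p)/(-3 + p))
j(G) = -7 + (-4 + G)*(6 + G) (j(G) = -7 + (G - 4)*(G + 6) = -7 + (-4 + G)*(6 + G))
j(6)*(50 + C(L(-1, -4), 9)) = (-31 + 6² + 2*6)*(50 + (-4 + 9)/(-3 + 9)) = (-31 + 36 + 12)*(50 + 5/6) = 17*(50 + (⅙)*5) = 17*(50 + ⅚) = 17*(305/6) = 5185/6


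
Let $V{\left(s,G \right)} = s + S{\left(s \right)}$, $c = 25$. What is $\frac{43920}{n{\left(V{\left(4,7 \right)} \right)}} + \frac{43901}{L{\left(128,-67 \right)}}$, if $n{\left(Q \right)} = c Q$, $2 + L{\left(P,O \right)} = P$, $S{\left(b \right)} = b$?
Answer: $\frac{357853}{630} \approx 568.02$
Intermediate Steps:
$L{\left(P,O \right)} = -2 + P$
$V{\left(s,G \right)} = 2 s$ ($V{\left(s,G \right)} = s + s = 2 s$)
$n{\left(Q \right)} = 25 Q$
$\frac{43920}{n{\left(V{\left(4,7 \right)} \right)}} + \frac{43901}{L{\left(128,-67 \right)}} = \frac{43920}{25 \cdot 2 \cdot 4} + \frac{43901}{-2 + 128} = \frac{43920}{25 \cdot 8} + \frac{43901}{126} = \frac{43920}{200} + 43901 \cdot \frac{1}{126} = 43920 \cdot \frac{1}{200} + \frac{43901}{126} = \frac{1098}{5} + \frac{43901}{126} = \frac{357853}{630}$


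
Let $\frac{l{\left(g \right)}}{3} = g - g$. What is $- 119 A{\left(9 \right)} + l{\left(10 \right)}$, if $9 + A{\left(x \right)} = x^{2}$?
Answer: $-8568$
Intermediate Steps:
$A{\left(x \right)} = -9 + x^{2}$
$l{\left(g \right)} = 0$ ($l{\left(g \right)} = 3 \left(g - g\right) = 3 \cdot 0 = 0$)
$- 119 A{\left(9 \right)} + l{\left(10 \right)} = - 119 \left(-9 + 9^{2}\right) + 0 = - 119 \left(-9 + 81\right) + 0 = \left(-119\right) 72 + 0 = -8568 + 0 = -8568$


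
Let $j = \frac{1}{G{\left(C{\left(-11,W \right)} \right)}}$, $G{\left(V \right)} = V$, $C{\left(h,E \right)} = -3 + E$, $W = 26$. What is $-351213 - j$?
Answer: $- \frac{8077900}{23} \approx -3.5121 \cdot 10^{5}$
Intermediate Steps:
$j = \frac{1}{23}$ ($j = \frac{1}{-3 + 26} = \frac{1}{23} \approx 0.043478$)
$-351213 - j = -351213 - \frac{1}{23} = - \frac{8077900}{23}$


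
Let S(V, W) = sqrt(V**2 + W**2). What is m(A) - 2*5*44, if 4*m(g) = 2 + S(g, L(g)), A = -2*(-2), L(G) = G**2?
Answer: -879/2 + sqrt(17) ≈ -435.38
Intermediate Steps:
A = 4
m(g) = 1/2 + sqrt(g**2 + g**4)/4 (m(g) = (2 + sqrt(g**2 + (g**2)**2))/4 = (2 + sqrt(g**2 + g**4))/4 = 1/2 + sqrt(g**2 + g**4)/4)
m(A) - 2*5*44 = (1/2 + sqrt(4**2*(1 + 4**2))/4) - 2*5*44 = (1/2 + sqrt(16*(1 + 16))/4) - 10*44 = (1/2 + sqrt(16*17)/4) - 440 = (1/2 + sqrt(272)/4) - 440 = (1/2 + (4*sqrt(17))/4) - 440 = (1/2 + sqrt(17)) - 440 = -879/2 + sqrt(17)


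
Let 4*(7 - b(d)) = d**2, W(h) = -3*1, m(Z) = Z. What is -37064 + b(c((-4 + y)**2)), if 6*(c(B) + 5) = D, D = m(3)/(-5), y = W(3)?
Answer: -14825401/400 ≈ -37064.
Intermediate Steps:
W(h) = -3
y = -3
D = -3/5 (D = 3/(-5) = -1/5*3 = -3/5 ≈ -0.60000)
c(B) = -51/10 (c(B) = -5 + (1/6)*(-3/5) = -5 - 1/10 = -51/10)
b(d) = 7 - d**2/4
-37064 + b(c((-4 + y)**2)) = -37064 + (7 - (-51/10)**2/4) = -37064 + (7 - 1/4*2601/100) = -37064 + (7 - 2601/400) = -37064 + 199/400 = -14825401/400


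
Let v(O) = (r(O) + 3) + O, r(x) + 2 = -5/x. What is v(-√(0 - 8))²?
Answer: (-4 + 13*I*√2)²/16 ≈ -20.125 - 9.1924*I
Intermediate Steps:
r(x) = -2 - 5/x
v(O) = 1 + O - 5/O (v(O) = ((-2 - 5/O) + 3) + O = (1 - 5/O) + O = 1 + O - 5/O)
v(-√(0 - 8))² = (1 - √(0 - 8) - 5*(-1/√(0 - 8)))² = (1 - √(-8) - 5*I*√2/4)² = (1 - 2*I*√2 - 5*I*√2/4)² = (1 - 13*I*√2/4)²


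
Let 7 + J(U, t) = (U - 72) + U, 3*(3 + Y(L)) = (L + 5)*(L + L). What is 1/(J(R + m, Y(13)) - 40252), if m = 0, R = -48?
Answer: -1/40427 ≈ -2.4736e-5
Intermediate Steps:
Y(L) = -3 + 2*L*(5 + L)/3 (Y(L) = -3 + ((L + 5)*(L + L))/3 = -3 + ((5 + L)*(2*L))/3 = -3 + (2*L*(5 + L))/3 = -3 + 2*L*(5 + L)/3)
J(U, t) = -79 + 2*U (J(U, t) = -7 + ((U - 72) + U) = -7 + ((-72 + U) + U) = -7 + (-72 + 2*U) = -79 + 2*U)
1/(J(R + m, Y(13)) - 40252) = 1/((-79 + 2*(-48 + 0)) - 40252) = 1/((-79 + 2*(-48)) - 40252) = 1/((-79 - 96) - 40252) = 1/(-175 - 40252) = 1/(-40427) = -1/40427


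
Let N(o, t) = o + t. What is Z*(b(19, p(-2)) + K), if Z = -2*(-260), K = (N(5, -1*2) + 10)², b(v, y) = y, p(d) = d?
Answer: 86840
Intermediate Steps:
K = 169 (K = ((5 - 1*2) + 10)² = ((5 - 2) + 10)² = (3 + 10)² = 13² = 169)
Z = 520
Z*(b(19, p(-2)) + K) = 520*(-2 + 169) = 520*167 = 86840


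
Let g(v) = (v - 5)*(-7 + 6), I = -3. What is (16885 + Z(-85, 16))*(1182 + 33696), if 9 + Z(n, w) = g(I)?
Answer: 588880152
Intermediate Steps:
g(v) = 5 - v (g(v) = (-5 + v)*(-1) = 5 - v)
Z(n, w) = -1 (Z(n, w) = -9 + (5 - 1*(-3)) = -9 + (5 + 3) = -9 + 8 = -1)
(16885 + Z(-85, 16))*(1182 + 33696) = (16885 - 1)*(1182 + 33696) = 16884*34878 = 588880152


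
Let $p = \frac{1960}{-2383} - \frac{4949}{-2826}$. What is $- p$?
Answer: $- \frac{6254507}{6734358} \approx -0.92875$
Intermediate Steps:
$p = \frac{6254507}{6734358}$ ($p = 1960 \left(- \frac{1}{2383}\right) - - \frac{4949}{2826} = - \frac{1960}{2383} + \frac{4949}{2826} = \frac{6254507}{6734358} \approx 0.92875$)
$- p = \left(-1\right) \frac{6254507}{6734358} = - \frac{6254507}{6734358}$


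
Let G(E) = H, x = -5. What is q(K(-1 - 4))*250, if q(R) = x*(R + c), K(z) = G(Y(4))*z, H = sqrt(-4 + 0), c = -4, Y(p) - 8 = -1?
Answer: 5000 + 12500*I ≈ 5000.0 + 12500.0*I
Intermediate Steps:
Y(p) = 7 (Y(p) = 8 - 1 = 7)
H = 2*I (H = sqrt(-4) = 2*I ≈ 2.0*I)
G(E) = 2*I
K(z) = 2*I*z (K(z) = (2*I)*z = 2*I*z)
q(R) = 20 - 5*R (q(R) = -5*(R - 4) = -5*(-4 + R) = 20 - 5*R)
q(K(-1 - 4))*250 = (20 - 10*I*(-1 - 4))*250 = (20 - 10*I*(-5))*250 = (20 - (-50)*I)*250 = (20 + 50*I)*250 = 5000 + 12500*I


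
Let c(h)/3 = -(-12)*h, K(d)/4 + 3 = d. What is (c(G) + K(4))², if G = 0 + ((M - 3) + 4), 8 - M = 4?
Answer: 33856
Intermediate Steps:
M = 4 (M = 8 - 1*4 = 8 - 4 = 4)
K(d) = -12 + 4*d
G = 5 (G = 0 + ((4 - 3) + 4) = 0 + (1 + 4) = 0 + 5 = 5)
c(h) = 36*h (c(h) = 3*(-(-12)*h) = 3*(12*h) = 36*h)
(c(G) + K(4))² = (36*5 + (-12 + 4*4))² = (180 + (-12 + 16))² = (180 + 4)² = 184² = 33856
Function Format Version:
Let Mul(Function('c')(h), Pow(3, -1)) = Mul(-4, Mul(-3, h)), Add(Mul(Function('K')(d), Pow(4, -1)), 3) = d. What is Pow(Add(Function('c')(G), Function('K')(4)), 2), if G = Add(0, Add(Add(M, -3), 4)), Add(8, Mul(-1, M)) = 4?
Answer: 33856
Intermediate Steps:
M = 4 (M = Add(8, Mul(-1, 4)) = Add(8, -4) = 4)
Function('K')(d) = Add(-12, Mul(4, d))
G = 5 (G = Add(0, Add(Add(4, -3), 4)) = Add(0, Add(1, 4)) = Add(0, 5) = 5)
Function('c')(h) = Mul(36, h) (Function('c')(h) = Mul(3, Mul(-4, Mul(-3, h))) = Mul(3, Mul(12, h)) = Mul(36, h))
Pow(Add(Function('c')(G), Function('K')(4)), 2) = Pow(Add(Mul(36, 5), Add(-12, Mul(4, 4))), 2) = Pow(Add(180, Add(-12, 16)), 2) = Pow(Add(180, 4), 2) = Pow(184, 2) = 33856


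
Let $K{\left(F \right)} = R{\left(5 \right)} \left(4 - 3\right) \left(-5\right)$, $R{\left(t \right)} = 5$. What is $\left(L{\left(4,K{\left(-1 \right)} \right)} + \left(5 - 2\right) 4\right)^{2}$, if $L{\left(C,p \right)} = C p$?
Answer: $7744$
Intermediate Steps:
$K{\left(F \right)} = -25$ ($K{\left(F \right)} = 5 \left(4 - 3\right) \left(-5\right) = 5 \cdot 1 \left(-5\right) = 5 \left(-5\right) = -25$)
$\left(L{\left(4,K{\left(-1 \right)} \right)} + \left(5 - 2\right) 4\right)^{2} = \left(4 \left(-25\right) + \left(5 - 2\right) 4\right)^{2} = \left(-100 + 3 \cdot 4\right)^{2} = \left(-100 + 12\right)^{2} = \left(-88\right)^{2} = 7744$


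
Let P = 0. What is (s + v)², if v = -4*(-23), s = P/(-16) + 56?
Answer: 21904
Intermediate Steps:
s = 56 (s = 0/(-16) + 56 = 0*(-1/16) + 56 = 0 + 56 = 56)
v = 92
(s + v)² = (56 + 92)² = 148² = 21904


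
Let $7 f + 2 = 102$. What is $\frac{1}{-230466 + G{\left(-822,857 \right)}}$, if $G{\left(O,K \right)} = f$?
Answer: $- \frac{7}{1613162} \approx -4.3393 \cdot 10^{-6}$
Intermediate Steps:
$f = \frac{100}{7}$ ($f = - \frac{2}{7} + \frac{1}{7} \cdot 102 = - \frac{2}{7} + \frac{102}{7} = \frac{100}{7} \approx 14.286$)
$G{\left(O,K \right)} = \frac{100}{7}$
$\frac{1}{-230466 + G{\left(-822,857 \right)}} = \frac{1}{-230466 + \frac{100}{7}} = \frac{1}{- \frac{1613162}{7}} = - \frac{7}{1613162}$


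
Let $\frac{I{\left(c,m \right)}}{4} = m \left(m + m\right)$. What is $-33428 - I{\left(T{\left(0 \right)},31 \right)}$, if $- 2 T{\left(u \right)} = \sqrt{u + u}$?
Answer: $-41116$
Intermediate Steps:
$T{\left(u \right)} = - \frac{\sqrt{2} \sqrt{u}}{2}$ ($T{\left(u \right)} = - \frac{\sqrt{u + u}}{2} = - \frac{\sqrt{2 u}}{2} = - \frac{\sqrt{2} \sqrt{u}}{2}$)
$I{\left(c,m \right)} = 8 m^{2}$ ($I{\left(c,m \right)} = 4 m \left(m + m\right) = 4 m 2 m = 4 \cdot 2 m^{2} = 8 m^{2}$)
$-33428 - I{\left(T{\left(0 \right)},31 \right)} = -33428 - 8 \cdot 31^{2} = -33428 - 8 \cdot 961 = -33428 - 7688 = -41116$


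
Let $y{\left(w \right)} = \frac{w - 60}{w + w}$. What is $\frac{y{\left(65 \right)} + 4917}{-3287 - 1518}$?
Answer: $- \frac{127843}{124930} \approx -1.0233$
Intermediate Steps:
$y{\left(w \right)} = \frac{-60 + w}{2 w}$
$\frac{y{\left(65 \right)} + 4917}{-3287 - 1518} = \frac{\frac{-60 + 65}{2 \cdot 65} + 4917}{-3287 - 1518} = \frac{\frac{1}{2} \cdot \frac{1}{65} \cdot 5 + 4917}{-4805} = \left(\frac{1}{26} + 4917\right) \left(- \frac{1}{4805}\right) = \frac{127843}{26} \left(- \frac{1}{4805}\right) = - \frac{127843}{124930}$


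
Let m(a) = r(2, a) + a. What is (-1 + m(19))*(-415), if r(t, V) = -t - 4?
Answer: -4980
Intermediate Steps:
r(t, V) = -4 - t
m(a) = -6 + a (m(a) = (-4 - 1*2) + a = (-4 - 2) + a = -6 + a)
(-1 + m(19))*(-415) = (-1 + (-6 + 19))*(-415) = (-1 + 13)*(-415) = 12*(-415) = -4980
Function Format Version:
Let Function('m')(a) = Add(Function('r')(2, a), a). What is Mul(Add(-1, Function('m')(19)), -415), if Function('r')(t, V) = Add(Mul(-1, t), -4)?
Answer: -4980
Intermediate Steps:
Function('r')(t, V) = Add(-4, Mul(-1, t))
Function('m')(a) = Add(-6, a) (Function('m')(a) = Add(Add(-4, Mul(-1, 2)), a) = Add(Add(-4, -2), a) = Add(-6, a))
Mul(Add(-1, Function('m')(19)), -415) = Mul(Add(-1, Add(-6, 19)), -415) = Mul(Add(-1, 13), -415) = Mul(12, -415) = -4980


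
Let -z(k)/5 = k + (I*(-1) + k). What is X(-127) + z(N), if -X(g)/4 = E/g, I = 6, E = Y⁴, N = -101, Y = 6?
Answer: 137264/127 ≈ 1080.8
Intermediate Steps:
E = 1296 (E = 6⁴ = 1296)
X(g) = -5184/g
z(k) = 30 - 10*k (z(k) = -5*(k + (6*(-1) + k)) = -5*(k + (-6 + k)) = -5*(-6 + 2*k) = 30 - 10*k)
X(-127) + z(N) = -5184/(-127) + (30 - 10*(-101)) = -5184*(-1/127) + (30 + 1010) = 5184/127 + 1040 = 137264/127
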